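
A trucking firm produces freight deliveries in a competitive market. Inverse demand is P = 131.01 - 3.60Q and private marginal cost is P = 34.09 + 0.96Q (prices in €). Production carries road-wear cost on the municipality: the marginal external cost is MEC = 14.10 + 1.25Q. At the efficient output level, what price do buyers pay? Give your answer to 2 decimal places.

P = €79.69

Social marginal cost = private MC + MEC = 48.19 + 2.21Q.
Set SMC = demand: 48.19 + 2.21Q = 131.01 - 3.60Q → Q* = 14.2547.
Consumer price on the demand curve at Q*: 131.01 − 3.60×14.2547 = 79.6931.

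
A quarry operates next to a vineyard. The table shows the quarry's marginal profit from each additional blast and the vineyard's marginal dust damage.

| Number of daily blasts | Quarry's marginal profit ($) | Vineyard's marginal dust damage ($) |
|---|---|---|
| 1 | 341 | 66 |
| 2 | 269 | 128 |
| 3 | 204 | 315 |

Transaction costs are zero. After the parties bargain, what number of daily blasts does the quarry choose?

2

Bargaining reaches the level where marginal profit last exceeds marginal dust damage.
That holds through level 2 (269 ≥ 128) but not at 3 (204 < 315).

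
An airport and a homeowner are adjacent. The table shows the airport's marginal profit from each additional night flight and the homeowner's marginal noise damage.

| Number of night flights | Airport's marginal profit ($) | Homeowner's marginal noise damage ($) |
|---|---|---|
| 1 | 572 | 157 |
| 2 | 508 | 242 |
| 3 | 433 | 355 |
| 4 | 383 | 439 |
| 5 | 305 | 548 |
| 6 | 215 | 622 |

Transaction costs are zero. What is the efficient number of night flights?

3

Bargaining reaches the level where marginal profit last exceeds marginal noise damage.
That holds through level 3 (433 ≥ 355) but not at 4 (383 < 439).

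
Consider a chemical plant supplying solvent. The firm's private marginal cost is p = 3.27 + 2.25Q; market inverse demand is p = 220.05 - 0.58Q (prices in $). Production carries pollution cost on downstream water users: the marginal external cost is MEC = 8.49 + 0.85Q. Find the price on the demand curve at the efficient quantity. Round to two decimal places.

P = $187.22

Social marginal cost = private MC + MEC = 11.76 + 3.10Q.
Set SMC = demand: 11.76 + 3.10Q = 220.05 - 0.58Q → Q* = 56.6005.
Consumer price on the demand curve at Q*: 220.05 − 0.58×56.6005 = 187.2217.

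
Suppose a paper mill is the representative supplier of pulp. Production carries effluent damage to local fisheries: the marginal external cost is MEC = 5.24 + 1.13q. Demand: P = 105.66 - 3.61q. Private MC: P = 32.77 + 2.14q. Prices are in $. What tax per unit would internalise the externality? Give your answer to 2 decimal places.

Social marginal cost = private MC + MEC = 38.01 + 3.27q.
Set SMC = demand: 38.01 + 3.27q = 105.66 - 3.61q → q* = 9.8328.
The Pigouvian tax equals MEC at q*: 5.24 + 1.13×9.8328 = 16.3511.

tax = $16.35 per unit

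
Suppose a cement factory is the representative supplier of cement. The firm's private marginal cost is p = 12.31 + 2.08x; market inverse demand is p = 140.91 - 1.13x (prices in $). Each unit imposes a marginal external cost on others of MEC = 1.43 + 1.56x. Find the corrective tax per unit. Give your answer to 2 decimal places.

tax = $43.02 per unit

Social marginal cost = private MC + MEC = 13.74 + 3.64x.
Set SMC = demand: 13.74 + 3.64x = 140.91 - 1.13x → x* = 26.6604.
The Pigouvian tax equals MEC at x*: 1.43 + 1.56×26.6604 = 43.0202.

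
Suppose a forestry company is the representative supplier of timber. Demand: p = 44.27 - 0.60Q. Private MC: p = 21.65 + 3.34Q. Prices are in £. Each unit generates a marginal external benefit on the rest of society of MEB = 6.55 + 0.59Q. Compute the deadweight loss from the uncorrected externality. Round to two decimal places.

DWL = £14.74

Market equilibrium (private): 21.65 + 3.34Q = 44.27 - 0.60Q → Q_m = 5.7411.
Social marginal cost = private MC − MEB = 15.10 + 2.75Q.
Set SMC = demand: 15.10 + 2.75Q = 44.27 - 0.60Q → Q* = 8.7075.
The loss is the area between SMC and demand from Q* to Q_m; with linear curves that's a triangle of height MEB(Q_m).
DWL = ½ × 2.9664 × 9.9373 = 14.7390.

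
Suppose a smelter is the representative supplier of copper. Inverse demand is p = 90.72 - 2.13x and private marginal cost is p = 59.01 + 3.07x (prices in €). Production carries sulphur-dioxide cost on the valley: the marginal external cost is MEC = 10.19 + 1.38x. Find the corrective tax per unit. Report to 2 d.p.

tax = €14.70 per unit

Social marginal cost = private MC + MEC = 69.20 + 4.45x.
Set SMC = demand: 69.20 + 4.45x = 90.72 - 2.13x → x* = 3.2705.
The Pigouvian tax equals MEC at x*: 10.19 + 1.38×3.2705 = 14.7033.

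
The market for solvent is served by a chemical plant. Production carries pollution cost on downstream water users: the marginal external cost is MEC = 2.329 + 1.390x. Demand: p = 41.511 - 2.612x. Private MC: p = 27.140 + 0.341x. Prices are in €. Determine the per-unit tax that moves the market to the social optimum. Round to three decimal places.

Social marginal cost = private MC + MEC = 29.469 + 1.731x.
Set SMC = demand: 29.469 + 1.731x = 41.511 - 2.612x → x* = 2.7727.
The Pigouvian tax equals MEC at x*: 2.329 + 1.390×2.7727 = 6.1831.

tax = €6.183 per unit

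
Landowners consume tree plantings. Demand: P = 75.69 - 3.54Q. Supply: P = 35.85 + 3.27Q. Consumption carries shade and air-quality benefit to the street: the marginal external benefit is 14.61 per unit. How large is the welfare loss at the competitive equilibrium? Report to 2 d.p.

Market equilibrium (private): 35.85 + 3.27Q = 75.69 - 3.54Q → Q_m = 5.8502.
Social marginal benefit = demand + MEB = 90.30 - 3.54Q.
Set SMB = MC: 90.30 - 3.54Q = 35.85 + 3.27Q → Q* = 7.9956.
Height of the DWL triangle at Q_m is SMB(Q_m) − MC(Q_m) = MEB(Q_m) = 14.6100.
DWL = ½ × 2.1454 × 14.6100 = 15.6721.

DWL = 15.67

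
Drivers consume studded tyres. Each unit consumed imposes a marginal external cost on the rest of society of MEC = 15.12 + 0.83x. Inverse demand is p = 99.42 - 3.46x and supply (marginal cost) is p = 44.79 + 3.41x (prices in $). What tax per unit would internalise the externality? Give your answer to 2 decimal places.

tax = $19.38 per unit

Social marginal benefit = demand − MEC = 84.30 - 4.29x.
Set SMB = MC: 84.30 - 4.29x = 44.79 + 3.41x → x* = 5.1312.
The Pigouvian tax equals MEC at x*: 15.12 + 0.83×5.1312 = 19.3789.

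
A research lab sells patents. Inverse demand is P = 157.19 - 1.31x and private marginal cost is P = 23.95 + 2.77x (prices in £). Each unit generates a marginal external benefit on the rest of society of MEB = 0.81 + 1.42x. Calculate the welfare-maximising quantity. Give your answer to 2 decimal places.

Social marginal cost = private MC − MEB = 23.14 + 1.35x.
Set SMC = demand: 23.14 + 1.35x = 157.19 - 1.31x → x* = 50.3947.

x* = 50.39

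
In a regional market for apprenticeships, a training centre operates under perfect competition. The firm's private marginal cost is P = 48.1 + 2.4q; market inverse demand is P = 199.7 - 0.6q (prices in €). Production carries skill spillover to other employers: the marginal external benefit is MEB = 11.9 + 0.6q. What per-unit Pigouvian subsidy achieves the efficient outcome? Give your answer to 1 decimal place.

Social marginal cost = private MC − MEB = 36.2 + 1.8q.
Set SMC = demand: 36.2 + 1.8q = 199.7 - 0.6q → q* = 68.1250.
The Pigouvian subsidy equals MEB at q*: 11.9 + 0.6×68.1250 = 52.7750.

subsidy = €52.8 per unit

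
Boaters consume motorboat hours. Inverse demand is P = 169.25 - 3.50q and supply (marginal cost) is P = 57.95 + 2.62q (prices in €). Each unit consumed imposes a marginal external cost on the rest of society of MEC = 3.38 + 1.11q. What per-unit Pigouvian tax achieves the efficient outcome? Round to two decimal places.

tax = €19.95 per unit

Social marginal benefit = demand − MEC = 165.87 - 4.61q.
Set SMB = MC: 165.87 - 4.61q = 57.95 + 2.62q → q* = 14.9267.
The Pigouvian tax equals MEC at q*: 3.38 + 1.11×14.9267 = 19.9486.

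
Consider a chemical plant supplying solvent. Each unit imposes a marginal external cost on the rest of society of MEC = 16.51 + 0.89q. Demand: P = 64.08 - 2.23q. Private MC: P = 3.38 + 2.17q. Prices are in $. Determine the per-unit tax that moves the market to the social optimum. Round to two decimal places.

Social marginal cost = private MC + MEC = 19.89 + 3.06q.
Set SMC = demand: 19.89 + 3.06q = 64.08 - 2.23q → q* = 8.3535.
The Pigouvian tax equals MEC at q*: 16.51 + 0.89×8.3535 = 23.9446.

tax = $23.94 per unit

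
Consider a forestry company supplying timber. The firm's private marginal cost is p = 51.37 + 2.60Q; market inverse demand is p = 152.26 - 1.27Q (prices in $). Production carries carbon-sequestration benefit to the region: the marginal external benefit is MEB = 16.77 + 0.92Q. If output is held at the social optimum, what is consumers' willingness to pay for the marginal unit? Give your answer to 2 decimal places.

Social marginal cost = private MC − MEB = 34.60 + 1.68Q.
Set SMC = demand: 34.60 + 1.68Q = 152.26 - 1.27Q → Q* = 39.8847.
Consumer price on the demand curve at Q*: 152.26 − 1.27×39.8847 = 101.6064.

P = $101.61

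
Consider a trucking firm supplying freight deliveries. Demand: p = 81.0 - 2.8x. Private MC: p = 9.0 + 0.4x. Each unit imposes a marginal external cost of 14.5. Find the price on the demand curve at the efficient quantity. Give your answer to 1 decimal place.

P = 30.7

Social marginal cost = private MC + MEC = 23.5 + 0.4x.
Set SMC = demand: 23.5 + 0.4x = 81.0 - 2.8x → x* = 17.9688.
Consumer price on the demand curve at x*: 81.0 − 2.8×17.9688 = 30.6874.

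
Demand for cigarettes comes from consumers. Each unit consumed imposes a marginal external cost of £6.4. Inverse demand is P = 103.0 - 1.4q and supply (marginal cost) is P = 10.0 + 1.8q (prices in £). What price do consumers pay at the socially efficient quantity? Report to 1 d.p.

Social marginal benefit = demand − MEC = 96.6 - 1.4q.
Set SMB = MC: 96.6 - 1.4q = 10.0 + 1.8q → q* = 27.0625.
Consumer price on the demand curve at q*: 103.0 − 1.4×27.0625 = 65.1125.

P = £65.1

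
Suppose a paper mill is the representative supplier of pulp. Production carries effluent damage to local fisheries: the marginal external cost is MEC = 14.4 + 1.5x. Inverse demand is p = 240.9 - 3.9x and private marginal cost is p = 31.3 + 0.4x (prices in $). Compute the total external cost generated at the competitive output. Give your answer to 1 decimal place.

$2483.9

Market equilibrium (private): 31.3 + 0.4x = 240.9 - 3.9x → x_m = 48.7442.
Total external cost = ∫₀^{x_m} (14.4 + 1.5x) dx = 14.4×48.7442 + ½×1.5×48.7442² = 2483.9143.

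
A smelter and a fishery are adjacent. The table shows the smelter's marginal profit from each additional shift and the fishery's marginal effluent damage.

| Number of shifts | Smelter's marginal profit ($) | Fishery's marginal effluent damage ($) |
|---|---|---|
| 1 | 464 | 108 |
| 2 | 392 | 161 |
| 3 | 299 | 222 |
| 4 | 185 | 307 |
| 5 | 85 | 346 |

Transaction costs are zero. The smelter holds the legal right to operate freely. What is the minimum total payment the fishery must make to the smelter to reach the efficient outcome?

$270

Left alone the smelter would choose level 5 (marginal profit stays positive).
Efficient level: k* = 3 (marginal profit ≥ marginal effluent damage through 3).
The fishery must at least cover the smelter's forgone profit from cutting 5→3: 185 + 85 = 270.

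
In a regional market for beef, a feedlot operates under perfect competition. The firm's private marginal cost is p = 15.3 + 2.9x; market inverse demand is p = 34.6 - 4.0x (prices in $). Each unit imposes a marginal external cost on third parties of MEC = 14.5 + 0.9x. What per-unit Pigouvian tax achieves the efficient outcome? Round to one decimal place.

tax = $15.1 per unit

Social marginal cost = private MC + MEC = 29.8 + 3.8x.
Set SMC = demand: 29.8 + 3.8x = 34.6 - 4.0x → x* = 0.6154.
The Pigouvian tax equals MEC at x*: 14.5 + 0.9×0.6154 = 15.0539.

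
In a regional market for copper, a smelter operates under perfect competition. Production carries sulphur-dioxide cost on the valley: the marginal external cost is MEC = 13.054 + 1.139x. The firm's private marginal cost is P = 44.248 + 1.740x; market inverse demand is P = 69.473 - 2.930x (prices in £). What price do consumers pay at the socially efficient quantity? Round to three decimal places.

Social marginal cost = private MC + MEC = 57.302 + 2.879x.
Set SMC = demand: 57.302 + 2.879x = 69.473 - 2.930x → x* = 2.0952.
Consumer price on the demand curve at x*: 69.473 − 2.930×2.0952 = 63.3341.

P = £63.334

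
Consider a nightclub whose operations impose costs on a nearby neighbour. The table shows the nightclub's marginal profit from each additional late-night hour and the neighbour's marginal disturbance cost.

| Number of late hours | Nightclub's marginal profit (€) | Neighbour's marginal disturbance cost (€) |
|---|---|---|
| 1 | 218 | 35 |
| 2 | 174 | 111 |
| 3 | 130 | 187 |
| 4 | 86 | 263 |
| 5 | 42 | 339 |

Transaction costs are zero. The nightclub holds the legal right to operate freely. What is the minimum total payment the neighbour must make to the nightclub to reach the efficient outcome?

€258

Left alone the nightclub would choose level 5 (marginal profit stays positive).
Efficient level: k* = 2 (marginal profit ≥ marginal disturbance cost through 2).
The neighbour must at least cover the nightclub's forgone profit from cutting 5→2: 130 + 86 + 42 = 258.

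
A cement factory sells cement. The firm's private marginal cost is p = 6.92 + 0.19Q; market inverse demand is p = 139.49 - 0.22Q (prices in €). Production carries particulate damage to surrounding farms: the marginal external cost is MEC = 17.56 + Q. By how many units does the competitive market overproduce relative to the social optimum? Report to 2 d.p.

Market equilibrium (private): 6.92 + 0.19Q = 139.49 - 0.22Q → Q_m = 323.3415.
Social marginal cost = private MC + MEC = 24.48 + 1.19Q.
Set SMC = demand: 24.48 + 1.19Q = 139.49 - 0.22Q → Q* = 81.5674.
Gap = |323.3415 − 81.5674| = 241.7741.

241.77 units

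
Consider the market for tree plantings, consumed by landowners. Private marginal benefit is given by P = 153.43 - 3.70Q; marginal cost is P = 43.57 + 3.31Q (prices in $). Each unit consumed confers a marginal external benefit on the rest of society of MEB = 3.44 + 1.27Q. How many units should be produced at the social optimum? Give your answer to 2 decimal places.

Q* = 19.74

Social marginal benefit = demand + MEB = 156.87 - 2.43Q.
Set SMB = MC: 156.87 - 2.43Q = 43.57 + 3.31Q → Q* = 19.7387.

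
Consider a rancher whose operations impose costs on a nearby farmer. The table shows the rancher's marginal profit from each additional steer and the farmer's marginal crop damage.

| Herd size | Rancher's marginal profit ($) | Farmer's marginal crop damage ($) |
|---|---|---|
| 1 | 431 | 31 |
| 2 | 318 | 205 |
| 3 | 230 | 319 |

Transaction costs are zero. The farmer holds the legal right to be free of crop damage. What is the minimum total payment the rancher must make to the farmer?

Efficient level: marginal profit ≥ marginal crop damage through level 2, so k* = 2.
With the farmer holding the right, the rancher must at least compensate total damage at k*: 31 + 205 = 236.

$236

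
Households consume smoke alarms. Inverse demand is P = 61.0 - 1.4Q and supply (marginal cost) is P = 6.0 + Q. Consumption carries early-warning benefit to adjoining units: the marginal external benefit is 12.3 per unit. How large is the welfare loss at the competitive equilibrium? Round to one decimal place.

DWL = 31.5

Market equilibrium (private): 6.0 + Q = 61.0 - 1.4Q → Q_m = 22.9167.
Social marginal benefit = demand + MEB = 73.3 - 1.4Q.
Set SMB = MC: 73.3 - 1.4Q = 6.0 + Q → Q* = 28.0417.
Height of the DWL triangle at Q_m is SMB(Q_m) − MC(Q_m) = MEB(Q_m) = 12.3000.
DWL = ½ × 5.1250 × 12.3000 = 31.5188.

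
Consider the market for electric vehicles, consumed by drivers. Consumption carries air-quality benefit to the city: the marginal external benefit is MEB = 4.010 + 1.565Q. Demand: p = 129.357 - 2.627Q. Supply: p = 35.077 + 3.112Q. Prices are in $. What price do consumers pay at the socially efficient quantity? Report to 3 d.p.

P = $67.496

Social marginal benefit = demand + MEB = 133.367 - 1.062Q.
Set SMB = MC: 133.367 - 1.062Q = 35.077 + 3.112Q → Q* = 23.5482.
Consumer price on the demand curve at Q*: 129.357 − 2.627×23.5482 = 67.4959.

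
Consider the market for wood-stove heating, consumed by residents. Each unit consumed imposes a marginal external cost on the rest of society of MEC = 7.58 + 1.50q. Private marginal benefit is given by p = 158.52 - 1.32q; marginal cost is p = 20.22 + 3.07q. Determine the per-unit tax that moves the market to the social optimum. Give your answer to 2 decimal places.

tax = 40.87 per unit

Social marginal benefit = demand − MEC = 150.94 - 2.82q.
Set SMB = MC: 150.94 - 2.82q = 20.22 + 3.07q → q* = 22.1935.
The Pigouvian tax equals MEC at q*: 7.58 + 1.50×22.1935 = 40.8703.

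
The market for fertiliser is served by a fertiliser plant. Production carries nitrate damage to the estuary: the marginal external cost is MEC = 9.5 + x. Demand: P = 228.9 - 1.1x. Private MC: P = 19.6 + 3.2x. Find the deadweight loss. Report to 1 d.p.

DWL = 319.3

Market equilibrium (private): 19.6 + 3.2x = 228.9 - 1.1x → x_m = 48.6744.
Social marginal cost = private MC + MEC = 29.1 + 4.2x.
Set SMC = demand: 29.1 + 4.2x = 228.9 - 1.1x → x* = 37.6981.
Height of the DWL triangle at x_m is SMC(x_m) − demand(x_m) = MEC(x_m) = 58.1744.
DWL = ½ × 10.9763 × 58.1744 = 319.2698.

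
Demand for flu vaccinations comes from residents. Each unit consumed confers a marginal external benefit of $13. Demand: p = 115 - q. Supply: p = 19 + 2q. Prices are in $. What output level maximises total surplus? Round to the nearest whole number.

q* = 36

Social marginal benefit = demand + MEB = 128 - q.
Set SMB = MC: 128 - q = 19 + 2q → q* = 36.3333.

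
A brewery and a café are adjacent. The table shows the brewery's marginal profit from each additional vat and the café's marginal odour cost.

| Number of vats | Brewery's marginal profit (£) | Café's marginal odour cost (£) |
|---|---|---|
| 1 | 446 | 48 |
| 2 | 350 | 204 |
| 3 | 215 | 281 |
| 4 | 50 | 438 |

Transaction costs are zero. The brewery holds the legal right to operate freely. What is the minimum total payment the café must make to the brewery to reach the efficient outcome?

£265

Left alone the brewery would choose level 4 (marginal profit stays positive).
Efficient level: k* = 2 (marginal profit ≥ marginal odour cost through 2).
The café must at least cover the brewery's forgone profit from cutting 4→2: 215 + 50 = 265.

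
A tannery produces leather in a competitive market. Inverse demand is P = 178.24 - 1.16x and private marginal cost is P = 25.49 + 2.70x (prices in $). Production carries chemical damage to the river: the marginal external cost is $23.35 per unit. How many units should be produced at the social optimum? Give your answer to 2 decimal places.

Social marginal cost = private MC + MEC = 48.84 + 2.70x.
Set SMC = demand: 48.84 + 2.70x = 178.24 - 1.16x → x* = 33.5233.

x* = 33.52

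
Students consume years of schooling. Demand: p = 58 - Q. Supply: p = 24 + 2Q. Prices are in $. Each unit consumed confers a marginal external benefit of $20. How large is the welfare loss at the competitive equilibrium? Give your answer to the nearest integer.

Market equilibrium (private): 24 + 2Q = 58 - Q → Q_m = 11.3333.
Social marginal benefit = demand + MEB = 78 - Q.
Set SMB = MC: 78 - Q = 24 + 2Q → Q* = 18.0000.
Height of the DWL triangle at Q_m is SMB(Q_m) − MC(Q_m) = MEB(Q_m) = 20.0000.
DWL = ½ × 6.6667 × 20.0000 = 66.6670.

DWL = $67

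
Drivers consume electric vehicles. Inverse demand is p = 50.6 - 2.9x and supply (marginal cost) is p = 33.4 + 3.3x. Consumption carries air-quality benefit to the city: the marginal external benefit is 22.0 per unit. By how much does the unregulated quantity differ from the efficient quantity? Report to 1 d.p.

Market equilibrium (private): 33.4 + 3.3x = 50.6 - 2.9x → x_m = 2.7742.
Social marginal benefit = demand + MEB = 72.6 - 2.9x.
Set SMB = MC: 72.6 - 2.9x = 33.4 + 3.3x → x* = 6.3226.
Gap = |2.7742 − 6.3226| = 3.5484.

3.5 units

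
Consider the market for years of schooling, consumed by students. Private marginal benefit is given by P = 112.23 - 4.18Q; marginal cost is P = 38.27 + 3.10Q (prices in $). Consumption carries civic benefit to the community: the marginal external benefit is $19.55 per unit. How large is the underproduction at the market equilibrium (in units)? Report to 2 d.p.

2.69 units

Market equilibrium (private): 38.27 + 3.10Q = 112.23 - 4.18Q → Q_m = 10.1593.
Social marginal benefit = demand + MEB = 131.78 - 4.18Q.
Set SMB = MC: 131.78 - 4.18Q = 38.27 + 3.10Q → Q* = 12.8448.
Gap = |10.1593 − 12.8448| = 2.6855.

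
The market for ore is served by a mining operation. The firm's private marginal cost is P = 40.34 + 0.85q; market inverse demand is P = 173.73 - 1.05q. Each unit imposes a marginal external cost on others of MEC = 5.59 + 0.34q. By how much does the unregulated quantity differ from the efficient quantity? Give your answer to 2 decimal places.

13.15 units

Market equilibrium (private): 40.34 + 0.85q = 173.73 - 1.05q → q_m = 70.2053.
Social marginal cost = private MC + MEC = 45.93 + 1.19q.
Set SMC = demand: 45.93 + 1.19q = 173.73 - 1.05q → q* = 57.0536.
Gap = |70.2053 − 57.0536| = 13.1517.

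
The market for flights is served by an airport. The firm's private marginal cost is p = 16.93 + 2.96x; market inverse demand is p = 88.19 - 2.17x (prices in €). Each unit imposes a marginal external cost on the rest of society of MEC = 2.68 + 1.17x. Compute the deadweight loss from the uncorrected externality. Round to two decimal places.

Market equilibrium (private): 16.93 + 2.96x = 88.19 - 2.17x → x_m = 13.8908.
Social marginal cost = private MC + MEC = 19.61 + 4.13x.
Set SMC = demand: 19.61 + 4.13x = 88.19 - 2.17x → x* = 10.8857.
The welfare-loss triangle has base |x_m − x*| and height MEC(x_m) (the vertical gap between SMC and demand is zero at x* and MEC at x_m).
DWL = ½ × 3.0051 × 18.9323 = 28.4467.

DWL = €28.45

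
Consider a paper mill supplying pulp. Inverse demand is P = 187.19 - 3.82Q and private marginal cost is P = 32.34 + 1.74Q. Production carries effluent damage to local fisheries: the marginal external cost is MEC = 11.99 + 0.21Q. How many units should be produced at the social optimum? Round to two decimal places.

Social marginal cost = private MC + MEC = 44.33 + 1.95Q.
Set SMC = demand: 44.33 + 1.95Q = 187.19 - 3.82Q → Q* = 24.7591.

Q* = 24.76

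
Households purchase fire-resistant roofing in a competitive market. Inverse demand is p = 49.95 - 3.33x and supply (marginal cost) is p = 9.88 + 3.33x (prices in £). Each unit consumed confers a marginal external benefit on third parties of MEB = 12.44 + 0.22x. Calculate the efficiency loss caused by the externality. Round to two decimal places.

DWL = £14.71

Market equilibrium (private): 9.88 + 3.33x = 49.95 - 3.33x → x_m = 6.0165.
Social marginal benefit = demand + MEB = 62.39 - 3.11x.
Set SMB = MC: 62.39 - 3.11x = 9.88 + 3.33x → x* = 8.1537.
The welfare-loss triangle has base |x_m − x*| and height MEB(x_m) (the vertical gap between SMB and MC is zero at x* and MEB at x_m).
DWL = ½ × 2.1372 × 13.7636 = 14.7078.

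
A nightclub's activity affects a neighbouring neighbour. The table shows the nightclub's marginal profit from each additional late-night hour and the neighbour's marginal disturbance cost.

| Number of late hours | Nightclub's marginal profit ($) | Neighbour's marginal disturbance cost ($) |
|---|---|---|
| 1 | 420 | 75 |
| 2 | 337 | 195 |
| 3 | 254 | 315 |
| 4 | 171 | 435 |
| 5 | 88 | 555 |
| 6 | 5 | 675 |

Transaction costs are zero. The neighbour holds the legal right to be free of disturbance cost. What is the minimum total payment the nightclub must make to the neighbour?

Efficient level: marginal profit ≥ marginal disturbance cost through level 2, so k* = 2.
With the neighbour holding the right, the nightclub must at least compensate total damage at k*: 75 + 195 = 270.

$270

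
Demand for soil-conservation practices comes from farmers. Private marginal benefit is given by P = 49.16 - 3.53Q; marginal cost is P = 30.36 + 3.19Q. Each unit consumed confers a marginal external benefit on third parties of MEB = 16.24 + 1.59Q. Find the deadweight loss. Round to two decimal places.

Market equilibrium (private): 30.36 + 3.19Q = 49.16 - 3.53Q → Q_m = 2.7976.
Social marginal benefit = demand + MEB = 65.40 - 1.94Q.
Set SMB = MC: 65.40 - 1.94Q = 30.36 + 3.19Q → Q* = 6.8304.
Height of the DWL triangle at Q_m is SMB(Q_m) − MC(Q_m) = MEB(Q_m) = 20.6882.
DWL = ½ × 4.0328 × 20.6882 = 41.7157.

DWL = 41.72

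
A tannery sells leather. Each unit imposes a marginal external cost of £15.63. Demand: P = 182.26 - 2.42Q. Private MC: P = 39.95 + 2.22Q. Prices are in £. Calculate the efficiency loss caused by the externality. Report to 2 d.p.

DWL = £26.33

Market equilibrium (private): 39.95 + 2.22Q = 182.26 - 2.42Q → Q_m = 30.6703.
Social marginal cost = private MC + MEC = 55.58 + 2.22Q.
Set SMC = demand: 55.58 + 2.22Q = 182.26 - 2.42Q → Q* = 27.3017.
The welfare-loss triangle has base |Q_m − Q*| and height MEC(Q_m) (the vertical gap between SMC and demand is zero at Q* and MEC at Q_m).
DWL = ½ × 3.3686 × 15.6300 = 26.3256.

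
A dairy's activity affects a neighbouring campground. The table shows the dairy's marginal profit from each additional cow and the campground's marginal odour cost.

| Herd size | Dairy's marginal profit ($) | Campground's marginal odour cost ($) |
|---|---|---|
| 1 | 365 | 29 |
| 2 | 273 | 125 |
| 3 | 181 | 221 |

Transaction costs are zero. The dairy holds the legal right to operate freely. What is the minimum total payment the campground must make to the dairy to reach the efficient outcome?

Left alone the dairy would choose level 3 (marginal profit stays positive).
Efficient level: k* = 2 (marginal profit ≥ marginal odour cost through 2).
The campground must at least cover the dairy's forgone profit from cutting 3→2: 181 = 181.

$181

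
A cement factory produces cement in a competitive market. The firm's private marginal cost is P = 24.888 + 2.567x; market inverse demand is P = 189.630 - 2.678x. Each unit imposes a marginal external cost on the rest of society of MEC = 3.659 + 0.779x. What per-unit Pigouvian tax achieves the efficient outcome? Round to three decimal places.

tax = 24.490 per unit

Social marginal cost = private MC + MEC = 28.547 + 3.346x.
Set SMC = demand: 28.547 + 3.346x = 189.630 - 2.678x → x* = 26.7402.
The Pigouvian tax equals MEC at x*: 3.659 + 0.779×26.7402 = 24.4896.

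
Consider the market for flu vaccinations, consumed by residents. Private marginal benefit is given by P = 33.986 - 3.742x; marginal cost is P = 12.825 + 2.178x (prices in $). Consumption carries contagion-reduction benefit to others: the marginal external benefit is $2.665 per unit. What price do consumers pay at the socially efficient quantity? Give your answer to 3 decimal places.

Social marginal benefit = demand + MEB = 36.651 - 3.742x.
Set SMB = MC: 36.651 - 3.742x = 12.825 + 2.178x → x* = 4.0247.
Consumer price on the demand curve at x*: 33.986 − 3.742×4.0247 = 18.9256.

P = $18.926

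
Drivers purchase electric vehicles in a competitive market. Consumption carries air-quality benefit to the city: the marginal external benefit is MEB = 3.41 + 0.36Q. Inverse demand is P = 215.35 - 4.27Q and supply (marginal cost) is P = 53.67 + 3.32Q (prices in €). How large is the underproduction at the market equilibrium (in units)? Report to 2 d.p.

1.53 units

Market equilibrium (private): 53.67 + 3.32Q = 215.35 - 4.27Q → Q_m = 21.3017.
Social marginal benefit = demand + MEB = 218.76 - 3.91Q.
Set SMB = MC: 218.76 - 3.91Q = 53.67 + 3.32Q → Q* = 22.8340.
Gap = |21.3017 − 22.8340| = 1.5323.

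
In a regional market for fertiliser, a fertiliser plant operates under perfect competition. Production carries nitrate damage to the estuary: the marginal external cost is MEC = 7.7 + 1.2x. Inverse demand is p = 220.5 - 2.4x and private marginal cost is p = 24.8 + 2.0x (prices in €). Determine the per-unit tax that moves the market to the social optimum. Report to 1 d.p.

Social marginal cost = private MC + MEC = 32.5 + 3.2x.
Set SMC = demand: 32.5 + 3.2x = 220.5 - 2.4x → x* = 33.5714.
The Pigouvian tax equals MEC at x*: 7.7 + 1.2×33.5714 = 47.9857.

tax = €48.0 per unit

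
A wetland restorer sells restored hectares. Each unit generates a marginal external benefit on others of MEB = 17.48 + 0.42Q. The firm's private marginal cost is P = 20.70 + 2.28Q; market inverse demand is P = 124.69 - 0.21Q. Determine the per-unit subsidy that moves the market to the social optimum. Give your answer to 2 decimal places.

Social marginal cost = private MC − MEB = 3.22 + 1.86Q.
Set SMC = demand: 3.22 + 1.86Q = 124.69 - 0.21Q → Q* = 58.6812.
The Pigouvian subsidy equals MEB at Q*: 17.48 + 0.42×58.6812 = 42.1261.

subsidy = 42.13 per unit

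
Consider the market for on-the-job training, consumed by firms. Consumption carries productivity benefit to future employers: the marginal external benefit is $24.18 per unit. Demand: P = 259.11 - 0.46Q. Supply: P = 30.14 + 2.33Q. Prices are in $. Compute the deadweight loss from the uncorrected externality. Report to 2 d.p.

Market equilibrium (private): 30.14 + 2.33Q = 259.11 - 0.46Q → Q_m = 82.0681.
Social marginal benefit = demand + MEB = 283.29 - 0.46Q.
Set SMB = MC: 283.29 - 0.46Q = 30.14 + 2.33Q → Q* = 90.7348.
Between Q* and Q_m the wedge SMB − MC runs linearly from 0 to MEB(Q_m), so the loss is a triangle.
DWL = ½ × 8.6667 × 24.1800 = 104.7804.

DWL = $104.78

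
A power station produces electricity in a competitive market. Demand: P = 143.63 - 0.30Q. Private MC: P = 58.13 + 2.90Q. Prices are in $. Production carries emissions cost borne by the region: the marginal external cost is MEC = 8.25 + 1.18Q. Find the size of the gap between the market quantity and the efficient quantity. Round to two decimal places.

Market equilibrium (private): 58.13 + 2.90Q = 143.63 - 0.30Q → Q_m = 26.7188.
Social marginal cost = private MC + MEC = 66.38 + 4.08Q.
Set SMC = demand: 66.38 + 4.08Q = 143.63 - 0.30Q → Q* = 17.6370.
Gap = |26.7188 − 17.6370| = 9.0818.

9.08 units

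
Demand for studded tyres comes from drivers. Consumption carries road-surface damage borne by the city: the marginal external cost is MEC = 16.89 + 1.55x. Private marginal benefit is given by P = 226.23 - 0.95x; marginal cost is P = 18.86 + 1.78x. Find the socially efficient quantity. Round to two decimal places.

Social marginal benefit = demand − MEC = 209.34 - 2.50x.
Set SMB = MC: 209.34 - 2.50x = 18.86 + 1.78x → x* = 44.5047.

x* = 44.50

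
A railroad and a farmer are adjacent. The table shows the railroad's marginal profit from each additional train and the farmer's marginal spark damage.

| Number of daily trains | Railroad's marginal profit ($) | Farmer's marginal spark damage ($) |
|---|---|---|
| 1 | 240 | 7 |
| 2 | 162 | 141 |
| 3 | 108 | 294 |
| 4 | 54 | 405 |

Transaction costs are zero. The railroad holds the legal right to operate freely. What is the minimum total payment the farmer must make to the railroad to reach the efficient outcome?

Left alone the railroad would choose level 4 (marginal profit stays positive).
Efficient level: k* = 2 (marginal profit ≥ marginal spark damage through 2).
The farmer must at least cover the railroad's forgone profit from cutting 4→2: 108 + 54 = 162.

$162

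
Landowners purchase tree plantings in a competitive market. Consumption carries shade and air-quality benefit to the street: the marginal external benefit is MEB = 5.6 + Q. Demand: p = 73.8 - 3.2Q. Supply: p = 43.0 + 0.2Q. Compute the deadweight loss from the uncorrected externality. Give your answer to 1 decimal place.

DWL = 44.8

Market equilibrium (private): 43.0 + 0.2Q = 73.8 - 3.2Q → Q_m = 9.0588.
Social marginal benefit = demand + MEB = 79.4 - 2.2Q.
Set SMB = MC: 79.4 - 2.2Q = 43.0 + 0.2Q → Q* = 15.1667.
Height of the DWL triangle at Q_m is SMB(Q_m) − MC(Q_m) = MEB(Q_m) = 14.6588.
DWL = ½ × 6.1079 × 14.6588 = 44.7672.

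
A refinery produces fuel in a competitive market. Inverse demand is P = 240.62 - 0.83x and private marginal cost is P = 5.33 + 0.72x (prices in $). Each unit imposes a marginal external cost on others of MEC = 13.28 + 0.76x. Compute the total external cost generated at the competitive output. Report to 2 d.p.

Market equilibrium (private): 5.33 + 0.72x = 240.62 - 0.83x → x_m = 151.8000.
Total external cost = ∫₀^{x_m} (13.28 + 0.76x) dx = 13.28×151.8000 + ½×0.76×151.8000² = 10772.3352.

$10772.34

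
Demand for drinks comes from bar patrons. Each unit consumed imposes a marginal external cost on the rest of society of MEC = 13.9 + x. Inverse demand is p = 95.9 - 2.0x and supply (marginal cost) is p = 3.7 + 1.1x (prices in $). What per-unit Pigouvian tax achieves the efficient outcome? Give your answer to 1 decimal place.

tax = $33.0 per unit

Social marginal benefit = demand − MEC = 82.0 - 3.0x.
Set SMB = MC: 82.0 - 3.0x = 3.7 + 1.1x → x* = 19.0976.
The Pigouvian tax equals MEC at x*: 13.9 + 1.0×19.0976 = 32.9976.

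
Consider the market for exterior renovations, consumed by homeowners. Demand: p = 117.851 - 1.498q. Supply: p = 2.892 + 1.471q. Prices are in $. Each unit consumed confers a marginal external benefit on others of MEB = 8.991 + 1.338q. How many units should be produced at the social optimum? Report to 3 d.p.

Social marginal benefit = demand + MEB = 126.842 - 0.160q.
Set SMB = MC: 126.842 - 0.160q = 2.892 + 1.471q → q* = 75.9963.

q* = 75.996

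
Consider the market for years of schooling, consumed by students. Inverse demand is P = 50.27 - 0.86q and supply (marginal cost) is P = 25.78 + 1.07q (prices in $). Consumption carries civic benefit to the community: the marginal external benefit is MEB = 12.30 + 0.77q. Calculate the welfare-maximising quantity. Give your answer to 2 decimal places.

q* = 31.72

Social marginal benefit = demand + MEB = 62.57 - 0.09q.
Set SMB = MC: 62.57 - 0.09q = 25.78 + 1.07q → q* = 31.7155.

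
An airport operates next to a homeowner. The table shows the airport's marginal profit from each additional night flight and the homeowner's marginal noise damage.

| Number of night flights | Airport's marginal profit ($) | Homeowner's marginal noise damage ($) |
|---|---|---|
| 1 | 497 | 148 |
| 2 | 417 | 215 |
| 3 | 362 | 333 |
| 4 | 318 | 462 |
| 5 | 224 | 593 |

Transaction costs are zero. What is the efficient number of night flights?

3

Bargaining reaches the level where marginal profit last exceeds marginal noise damage.
That holds through level 3 (362 ≥ 333) but not at 4 (318 < 462).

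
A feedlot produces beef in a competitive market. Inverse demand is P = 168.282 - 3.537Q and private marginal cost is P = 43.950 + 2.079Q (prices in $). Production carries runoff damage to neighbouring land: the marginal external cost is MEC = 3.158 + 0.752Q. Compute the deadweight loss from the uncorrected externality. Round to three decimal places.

Market equilibrium (private): 43.950 + 2.079Q = 168.282 - 3.537Q → Q_m = 22.1389.
Social marginal cost = private MC + MEC = 47.108 + 2.831Q.
Set SMC = demand: 47.108 + 2.831Q = 168.282 - 3.537Q → Q* = 19.0286.
Between Q* and Q_m the wedge SMC − demand runs linearly from 0 to MEC(Q_m), so the loss is a triangle.
DWL = ½ × 3.1103 × 19.8064 = 30.8019.

DWL = $30.802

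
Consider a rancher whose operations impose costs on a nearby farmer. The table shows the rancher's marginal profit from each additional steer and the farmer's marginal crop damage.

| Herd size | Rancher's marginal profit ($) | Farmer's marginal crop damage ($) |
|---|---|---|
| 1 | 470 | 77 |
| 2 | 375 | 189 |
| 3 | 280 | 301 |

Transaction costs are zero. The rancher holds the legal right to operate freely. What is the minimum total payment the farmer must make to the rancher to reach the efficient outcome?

$280

Left alone the rancher would choose level 3 (marginal profit stays positive).
Efficient level: k* = 2 (marginal profit ≥ marginal crop damage through 2).
The farmer must at least cover the rancher's forgone profit from cutting 3→2: 280 = 280.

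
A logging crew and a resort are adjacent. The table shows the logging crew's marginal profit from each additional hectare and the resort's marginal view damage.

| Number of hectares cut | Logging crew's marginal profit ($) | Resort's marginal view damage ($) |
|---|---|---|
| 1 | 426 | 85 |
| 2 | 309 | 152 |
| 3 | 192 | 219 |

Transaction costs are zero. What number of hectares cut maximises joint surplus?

Bargaining reaches the level where marginal profit last exceeds marginal view damage.
That holds through level 2 (309 ≥ 152) but not at 3 (192 < 219).

2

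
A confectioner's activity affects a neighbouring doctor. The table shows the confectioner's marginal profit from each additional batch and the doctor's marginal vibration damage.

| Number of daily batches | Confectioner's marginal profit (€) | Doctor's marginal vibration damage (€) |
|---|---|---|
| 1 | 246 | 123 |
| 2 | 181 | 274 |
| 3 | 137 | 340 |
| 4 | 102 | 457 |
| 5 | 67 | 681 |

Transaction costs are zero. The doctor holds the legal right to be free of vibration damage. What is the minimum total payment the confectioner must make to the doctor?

€123

Efficient level: marginal profit ≥ marginal vibration damage through level 1, so k* = 1.
With the doctor holding the right, the confectioner must at least compensate total damage at k*: 123 = 123.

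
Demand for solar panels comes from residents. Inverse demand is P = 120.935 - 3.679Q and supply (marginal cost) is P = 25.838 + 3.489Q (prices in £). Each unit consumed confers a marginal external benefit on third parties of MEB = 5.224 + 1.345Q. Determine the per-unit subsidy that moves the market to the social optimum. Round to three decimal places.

Social marginal benefit = demand + MEB = 126.159 - 2.334Q.
Set SMB = MC: 126.159 - 2.334Q = 25.838 + 3.489Q → Q* = 17.2284.
The Pigouvian subsidy equals MEB at Q*: 5.224 + 1.345×17.2284 = 28.3962.

subsidy = £28.396 per unit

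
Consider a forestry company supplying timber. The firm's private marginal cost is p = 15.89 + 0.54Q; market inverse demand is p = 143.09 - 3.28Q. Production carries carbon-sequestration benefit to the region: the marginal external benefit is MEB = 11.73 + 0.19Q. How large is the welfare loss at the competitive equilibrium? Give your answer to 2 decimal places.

Market equilibrium (private): 15.89 + 0.54Q = 143.09 - 3.28Q → Q_m = 33.2984.
Social marginal cost = private MC − MEB = 4.16 + 0.35Q.
Set SMC = demand: 4.16 + 0.35Q = 143.09 - 3.28Q → Q* = 38.2727.
Between Q* and Q_m the wedge demand − SMC runs linearly from 0 to MEB(Q_m), so the loss is a triangle.
DWL = ½ × 4.9743 × 18.0567 = 44.9097.

DWL = 44.91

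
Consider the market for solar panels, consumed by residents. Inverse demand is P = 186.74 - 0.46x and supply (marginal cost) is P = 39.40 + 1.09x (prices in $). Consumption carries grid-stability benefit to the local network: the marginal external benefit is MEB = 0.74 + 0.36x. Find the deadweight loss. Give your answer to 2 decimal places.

Market equilibrium (private): 39.40 + 1.09x = 186.74 - 0.46x → x_m = 95.0581.
Social marginal benefit = demand + MEB = 187.48 - 0.10x.
Set SMB = MC: 187.48 - 0.10x = 39.40 + 1.09x → x* = 124.4370.
The welfare-loss triangle has base |x_m − x*| and height MEB(x_m) (the vertical gap between SMB and MC is zero at x* and MEB at x_m).
DWL = ½ × 29.3789 × 34.9609 = 513.5564.

DWL = $513.56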